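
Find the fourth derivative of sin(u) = sin(u)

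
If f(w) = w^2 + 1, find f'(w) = 2*w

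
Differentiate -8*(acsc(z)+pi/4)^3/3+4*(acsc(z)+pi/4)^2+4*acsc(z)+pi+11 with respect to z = (16*acsc(z)^2 - 16*acsc(z) + 8*pi*acsc(z) - 4*pi - 8 + pi^2)/(2*z^2*sqrt(1 - 1/z^2))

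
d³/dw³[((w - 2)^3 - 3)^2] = 120*w^3 - 720*w^2 + 1440*w - 996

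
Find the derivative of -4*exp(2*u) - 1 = -8*exp(2*u)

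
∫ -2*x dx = -x^2 + C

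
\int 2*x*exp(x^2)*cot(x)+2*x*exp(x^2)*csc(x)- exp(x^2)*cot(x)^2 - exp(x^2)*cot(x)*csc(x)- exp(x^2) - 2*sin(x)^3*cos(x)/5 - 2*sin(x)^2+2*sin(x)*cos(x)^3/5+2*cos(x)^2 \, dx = (cot(x) + csc(x))*exp(x^2) + sin(2*x) - cos(4*x)/40 + C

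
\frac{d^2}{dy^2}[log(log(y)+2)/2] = (-log(y) - 3)/(2*y^2*log(y)^2 + 8*y^2*log(y) + 8*y^2)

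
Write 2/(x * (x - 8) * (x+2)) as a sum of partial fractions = 1/(10*(x + 2)) + 1/(40*(x - 8)) - 1/(8*x)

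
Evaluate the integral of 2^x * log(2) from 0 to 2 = 3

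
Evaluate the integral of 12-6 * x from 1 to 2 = 3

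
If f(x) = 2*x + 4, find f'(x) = 2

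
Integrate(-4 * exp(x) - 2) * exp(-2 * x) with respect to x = (2 + exp(-x))^2 + C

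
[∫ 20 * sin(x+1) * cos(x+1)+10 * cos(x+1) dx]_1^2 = -10*sin(2) - 10*sin(2)^2 + 10*sin(3)^2 + 10*sin(3)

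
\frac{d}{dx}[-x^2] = -2*x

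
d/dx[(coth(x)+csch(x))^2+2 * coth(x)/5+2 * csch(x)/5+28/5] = -(10*sinh(x) + 2*cosh(x) + 2 + 20/tanh(x) + 20/sinh(x))/(5*sinh(x)^2)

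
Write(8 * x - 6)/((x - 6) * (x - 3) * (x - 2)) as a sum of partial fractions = 5/(2*(x - 2)) - 6/(x - 3) + 7/(2*(x - 6))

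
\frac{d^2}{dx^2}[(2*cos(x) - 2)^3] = -72*cos(x)^3 + 96*cos(x)^2 + 24*cos(x) - 48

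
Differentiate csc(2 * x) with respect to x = -2*cot(2*x)*csc(2*x)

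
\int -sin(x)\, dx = cos(x) + C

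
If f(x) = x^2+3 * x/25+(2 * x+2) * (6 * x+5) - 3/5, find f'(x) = 26*x + 553/25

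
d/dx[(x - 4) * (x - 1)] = 2*x - 5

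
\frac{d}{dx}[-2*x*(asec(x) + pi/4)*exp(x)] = (-4*x^2*sqrt(1 - 1/x^2)*exp(x)*asec(x) - pi*x^2*sqrt(1 - 1/x^2)*exp(x) - 4*x*sqrt(1 - 1/x^2)*exp(x)*asec(x) - pi*x*sqrt(1 - 1/x^2)*exp(x) - 4*exp(x))/(2*x*sqrt(1 - 1/x^2))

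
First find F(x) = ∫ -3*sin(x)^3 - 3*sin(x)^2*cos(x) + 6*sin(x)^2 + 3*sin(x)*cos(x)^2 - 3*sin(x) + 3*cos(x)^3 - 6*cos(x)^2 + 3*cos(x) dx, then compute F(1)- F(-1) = (-1 + cos(1) + sin(1))^3 - (-1 - sin(1) + cos(1))^3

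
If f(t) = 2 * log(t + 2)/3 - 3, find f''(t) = -2/(3*t^2 + 12*t + 12)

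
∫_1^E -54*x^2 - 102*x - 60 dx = 3*(-2*E - 3)*(4 + 4*E + 3*exp(2)) + 165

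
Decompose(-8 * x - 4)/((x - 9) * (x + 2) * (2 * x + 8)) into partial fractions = 7/(13*(x + 4)) - 3/(11*(x + 2)) - 38/(143*(x - 9))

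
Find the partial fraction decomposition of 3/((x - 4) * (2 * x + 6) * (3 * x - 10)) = -27/(76*(3*x - 10)) + 3/(266*(x + 3)) + 3/(28*(x - 4))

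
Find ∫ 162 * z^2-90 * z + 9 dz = 54*z^3 - 45*z^2 + 9*z + C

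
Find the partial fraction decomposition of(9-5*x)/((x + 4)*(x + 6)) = -39/(2*(x + 6)) + 29/(2*(x + 4))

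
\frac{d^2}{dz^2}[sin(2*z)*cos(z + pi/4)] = -5*sin(2*z)*cos(z + pi/4) - 4*sin(z + pi/4)*cos(2*z)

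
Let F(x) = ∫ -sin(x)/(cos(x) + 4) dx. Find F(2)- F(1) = -log(cos(1)/2 + 2) + log(cos(2)/2 + 2)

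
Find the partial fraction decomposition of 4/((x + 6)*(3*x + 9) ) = -4/(9*(x + 6)) + 4/(9*(x + 3))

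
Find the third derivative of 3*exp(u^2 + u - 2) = 24*u^3*exp(u^2 + u - 2) + 36*u^2*exp(u^2 + u - 2) + 54*u*exp(u^2 + u - 2) + 21*exp(u^2 + u - 2)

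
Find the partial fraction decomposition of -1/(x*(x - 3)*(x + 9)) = -1/(108*(x + 9)) - 1/(36*(x - 3)) + 1/(27*x)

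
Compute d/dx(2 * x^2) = 4*x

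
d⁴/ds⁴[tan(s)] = 24*tan(s)^5 + 40*tan(s)^3 + 16*tan(s)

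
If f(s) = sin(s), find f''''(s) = sin(s)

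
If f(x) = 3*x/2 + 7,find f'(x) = 3/2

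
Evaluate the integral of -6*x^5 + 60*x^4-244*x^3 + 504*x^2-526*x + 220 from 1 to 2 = 1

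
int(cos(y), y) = sin(y) + C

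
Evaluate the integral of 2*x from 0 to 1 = 1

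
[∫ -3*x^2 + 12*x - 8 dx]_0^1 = -3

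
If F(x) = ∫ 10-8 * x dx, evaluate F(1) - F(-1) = 20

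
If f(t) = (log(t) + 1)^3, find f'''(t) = (6*log(t)^2 - 6*log(t) - 6)/t^3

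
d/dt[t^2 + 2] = 2*t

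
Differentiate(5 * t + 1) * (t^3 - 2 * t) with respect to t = 20*t^3 + 3*t^2 - 20*t - 2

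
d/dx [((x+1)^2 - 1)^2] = 4*x^3 + 12*x^2 + 8*x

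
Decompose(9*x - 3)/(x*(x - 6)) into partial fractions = 17/(2*(x - 6)) + 1/(2*x)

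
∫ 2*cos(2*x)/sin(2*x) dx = log(3*sin(2*x)) + C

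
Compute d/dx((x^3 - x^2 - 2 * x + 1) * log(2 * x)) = (3*x^3*log(x) + x^3 + 3*x^3*log(2) - 2*x^2*log(x) - 2*x^2*log(2) - x^2 - 2*x*log(x) - 2*x - 2*x*log(2) + 1)/x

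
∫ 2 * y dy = y^2 + C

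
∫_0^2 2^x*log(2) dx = 3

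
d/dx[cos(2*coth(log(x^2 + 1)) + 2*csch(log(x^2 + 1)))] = 4*x*(cosh(log(x^2 + 1)) + 1)*sin(2*(coth(log(x^2 + 1)) + csch(log(x^2 + 1))))/((x^2 + 1)*sinh(log(x^2 + 1))^2)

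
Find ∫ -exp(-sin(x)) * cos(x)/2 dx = exp(-sin(x))/2 + C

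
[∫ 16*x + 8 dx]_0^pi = 8*pi + 8*pi^2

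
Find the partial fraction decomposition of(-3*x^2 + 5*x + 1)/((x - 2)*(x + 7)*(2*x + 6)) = -181/(72*(x + 7)) + 41/(40*(x + 3)) - 1/(90*(x - 2))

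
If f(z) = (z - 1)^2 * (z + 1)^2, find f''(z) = 12*z^2 - 4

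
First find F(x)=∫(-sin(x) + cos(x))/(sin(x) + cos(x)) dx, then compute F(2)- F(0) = log(sin(pi/4 + 2)) + log(2)/2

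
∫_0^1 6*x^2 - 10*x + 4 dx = 1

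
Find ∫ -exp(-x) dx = exp(-x) + C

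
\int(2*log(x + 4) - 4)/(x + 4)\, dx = (log(x + 4) - 2)^2 + C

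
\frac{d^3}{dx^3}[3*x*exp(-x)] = (9 - 3*x)*exp(-x)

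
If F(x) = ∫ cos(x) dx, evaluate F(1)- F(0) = sin(1)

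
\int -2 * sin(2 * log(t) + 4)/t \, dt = cos(2*log(t) + 4) + C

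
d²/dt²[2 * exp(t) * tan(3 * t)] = 2*(18*tan(3*t)^3 + 6*tan(3*t)^2 + 19*tan(3*t) + 6)*exp(t)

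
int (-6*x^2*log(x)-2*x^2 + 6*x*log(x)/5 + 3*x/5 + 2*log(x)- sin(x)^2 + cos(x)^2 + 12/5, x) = x*(-10*x^2 + 3*x + 10)*log(x)/5 + 2*x/5 + sin(2*x)/2 + C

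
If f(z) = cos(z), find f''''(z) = cos(z)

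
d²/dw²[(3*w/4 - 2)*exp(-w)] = (3*w - 14)*exp(-w)/4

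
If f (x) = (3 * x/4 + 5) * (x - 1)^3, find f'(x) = 3*x^3 + 33*x^2/4 - 51*x/2 + 57/4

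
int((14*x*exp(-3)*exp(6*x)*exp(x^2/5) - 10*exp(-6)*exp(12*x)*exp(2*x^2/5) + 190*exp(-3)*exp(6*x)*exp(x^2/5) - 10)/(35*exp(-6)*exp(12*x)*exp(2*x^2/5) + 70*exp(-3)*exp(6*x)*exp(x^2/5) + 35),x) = (-2*(x + 21)*(exp(x^2/5 + 6*x - 3) + 1)/7 + exp(x^2/5 + 6*x - 3))/(exp(x^2/5 + 6*x - 3) + 1) + C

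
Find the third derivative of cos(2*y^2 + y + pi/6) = 64*y^3*sin(2*y^2 + y + pi/6) + 48*y^2*sin(2*y^2 + y + pi/6) + 12*y*sin(2*y^2 + y + pi/6) - 48*y*cos(2*y^2 + y + pi/6) + sin(2*y^2 + y + pi/6) - 12*cos(2*y^2 + y + pi/6)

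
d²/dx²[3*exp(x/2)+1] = 3*exp(x/2)/4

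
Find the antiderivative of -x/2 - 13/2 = -x^2/4 - 13*x/2 + C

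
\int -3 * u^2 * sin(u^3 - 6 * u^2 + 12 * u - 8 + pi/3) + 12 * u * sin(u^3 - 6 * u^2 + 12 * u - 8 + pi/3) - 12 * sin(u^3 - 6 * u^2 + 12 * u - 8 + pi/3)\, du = cos((u - 2)^3 + pi/3) + C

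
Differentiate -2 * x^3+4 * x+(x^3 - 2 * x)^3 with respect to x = 9*x^8 - 42*x^6 + 60*x^4 - 30*x^2 + 4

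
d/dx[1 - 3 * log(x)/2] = -3/(2*x)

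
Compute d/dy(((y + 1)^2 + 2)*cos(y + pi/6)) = -y^2*sin(y + pi/6) + 2*sqrt(2)*y*cos(y + 5*pi/12) - 3*sin(y + pi/6) + 2*cos(y + pi/6)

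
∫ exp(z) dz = exp(z) + C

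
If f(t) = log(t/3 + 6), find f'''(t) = 2/(t^3 + 54*t^2 + 972*t + 5832)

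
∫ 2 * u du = u^2 + C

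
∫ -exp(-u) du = exp(-u) + C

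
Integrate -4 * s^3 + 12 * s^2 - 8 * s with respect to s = -s^4 + 4*s^3 - 4*s^2 + C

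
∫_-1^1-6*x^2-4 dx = -12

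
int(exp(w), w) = exp(w) + C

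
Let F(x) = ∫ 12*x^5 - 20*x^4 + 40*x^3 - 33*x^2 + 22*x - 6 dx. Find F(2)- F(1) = 102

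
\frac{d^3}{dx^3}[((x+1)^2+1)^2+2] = 24*x + 24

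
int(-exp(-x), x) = exp(-x) + C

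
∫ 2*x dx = x^2 + C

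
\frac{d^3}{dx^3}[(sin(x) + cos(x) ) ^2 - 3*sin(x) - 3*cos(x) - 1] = -8*cos(2*x) + 3*sqrt(2)*cos(x + pi/4)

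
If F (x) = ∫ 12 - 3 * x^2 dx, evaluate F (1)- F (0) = 11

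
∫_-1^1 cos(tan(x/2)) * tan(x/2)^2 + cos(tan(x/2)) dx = 4*sin(tan(1/2))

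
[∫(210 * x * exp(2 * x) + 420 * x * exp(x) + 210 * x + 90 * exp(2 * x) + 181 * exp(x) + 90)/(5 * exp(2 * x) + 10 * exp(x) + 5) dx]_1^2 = -E/(5*(1 + E)) + exp(2)/(5*(1 + exp(2))) + 81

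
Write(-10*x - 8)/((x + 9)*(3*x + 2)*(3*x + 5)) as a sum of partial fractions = -13/(33*(3*x + 5)) - 4/(75*(3*x + 2)) + 41/(275*(x + 9))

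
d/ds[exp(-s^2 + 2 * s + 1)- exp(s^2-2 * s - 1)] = (-2*s*exp(-2*s^2 + 4*s + 2) - 2*s + 2*exp(-2*s^2 + 4*s + 2) + 2)*exp(s^2 - 2*s - 1)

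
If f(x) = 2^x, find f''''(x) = 2^x*log(2)^4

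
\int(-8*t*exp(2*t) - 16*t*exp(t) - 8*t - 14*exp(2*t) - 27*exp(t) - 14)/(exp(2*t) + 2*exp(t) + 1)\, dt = (-2*(exp(t) + 1)*(2*t^2 + 7*t + 5) + exp(t))/(exp(t) + 1) + C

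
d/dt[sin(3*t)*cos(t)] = cos(2*t) + 2*cos(4*t)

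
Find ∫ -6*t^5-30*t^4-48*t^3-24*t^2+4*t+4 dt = -t^6 - 6*t^5 - 12*t^4 - 8*t^3 + 2*t^2 + 4*t + C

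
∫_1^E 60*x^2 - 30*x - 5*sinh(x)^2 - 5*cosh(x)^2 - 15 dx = -5*sinh(2*E)/2 - 15*exp(2) - 15*E + 5*sinh(2)/2 + 10 + 20*exp(3)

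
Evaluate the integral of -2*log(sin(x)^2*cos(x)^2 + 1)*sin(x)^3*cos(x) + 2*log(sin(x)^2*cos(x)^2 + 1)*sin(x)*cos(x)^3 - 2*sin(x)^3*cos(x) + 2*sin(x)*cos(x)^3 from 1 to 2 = -(9 - cos(4))*log((9 - cos(4))/8)/8 + (9 - cos(8))*log((9 - cos(8))/8)/8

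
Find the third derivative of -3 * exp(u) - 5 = -3*exp(u)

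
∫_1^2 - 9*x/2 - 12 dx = -75/4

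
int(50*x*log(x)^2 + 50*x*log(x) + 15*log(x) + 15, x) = 5*x*(5*x*log(x) + 3)*log(x) + C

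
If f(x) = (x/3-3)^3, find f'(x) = x^2/9 - 2*x + 9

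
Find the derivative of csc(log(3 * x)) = -cot(log(x) + log(3))*csc(log(x) + log(3))/x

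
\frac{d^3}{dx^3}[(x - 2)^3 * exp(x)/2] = x^3*exp(x)/2 + 3*x^2*exp(x)/2 - 3*x*exp(x) - exp(x)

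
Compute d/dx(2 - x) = -1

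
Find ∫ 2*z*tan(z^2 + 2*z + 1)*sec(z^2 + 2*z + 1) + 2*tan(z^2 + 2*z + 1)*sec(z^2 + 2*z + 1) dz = sec((z + 1)^2) + C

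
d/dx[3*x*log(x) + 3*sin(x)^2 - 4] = 3*log(x) + 3*sin(2*x) + 3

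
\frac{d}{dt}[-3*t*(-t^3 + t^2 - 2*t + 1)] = 12*t^3 - 9*t^2 + 12*t - 3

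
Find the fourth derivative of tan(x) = 24*tan(x)^5 + 40*tan(x)^3 + 16*tan(x)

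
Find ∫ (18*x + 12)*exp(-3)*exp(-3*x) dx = 6*(-x - 1)*exp(-3*x - 3) + C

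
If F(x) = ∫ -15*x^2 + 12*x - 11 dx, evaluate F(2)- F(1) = -28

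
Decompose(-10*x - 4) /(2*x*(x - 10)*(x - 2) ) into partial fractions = 3/(4*(x - 2)) - 13/(20*(x - 10)) - 1/(10*x)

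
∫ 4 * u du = 2*u^2 + C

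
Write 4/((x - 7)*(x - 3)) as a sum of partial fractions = -1/(x - 3) + 1/(x - 7)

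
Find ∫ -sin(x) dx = cos(x) + C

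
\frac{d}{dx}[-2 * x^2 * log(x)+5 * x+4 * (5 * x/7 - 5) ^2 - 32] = -4*x*log(x) + 102*x/49 - 165/7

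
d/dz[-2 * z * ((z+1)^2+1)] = -6*z^2 - 8*z - 4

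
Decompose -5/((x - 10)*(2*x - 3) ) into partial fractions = 10/(17*(2*x - 3)) - 5/(17*(x - 10))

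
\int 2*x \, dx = x^2 + C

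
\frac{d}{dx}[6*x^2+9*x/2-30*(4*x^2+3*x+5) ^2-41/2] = -1920*x^3 - 2160*x^2 - 2928*x - 1791/2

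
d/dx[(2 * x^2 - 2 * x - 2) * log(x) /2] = (2*x^2*log(x) + x^2 - x*log(x) - x - 1)/x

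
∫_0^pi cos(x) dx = 0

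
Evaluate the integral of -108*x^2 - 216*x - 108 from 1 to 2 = -684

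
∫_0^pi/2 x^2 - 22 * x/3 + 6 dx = (-3 + pi/6)*(-pi + pi^2/4)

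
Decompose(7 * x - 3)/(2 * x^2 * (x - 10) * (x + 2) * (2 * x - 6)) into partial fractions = -17/(960*(x + 2)) - 1/(70*(x - 3)) + 67/(33600*(x - 10)) + 3/(100*x) - 1/(80*x^2)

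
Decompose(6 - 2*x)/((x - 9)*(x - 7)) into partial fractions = 4/(x - 7) - 6/(x - 9)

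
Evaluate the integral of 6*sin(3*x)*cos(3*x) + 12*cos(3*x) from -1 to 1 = 8*sin(3)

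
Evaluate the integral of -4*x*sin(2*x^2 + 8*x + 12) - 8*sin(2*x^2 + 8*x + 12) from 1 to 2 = cos(36) - cos(22)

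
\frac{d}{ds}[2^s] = 2^s*log(2)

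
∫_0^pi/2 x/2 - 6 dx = -36 + (-6 + pi/4)^2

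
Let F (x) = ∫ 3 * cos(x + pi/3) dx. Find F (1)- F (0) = -3*sqrt(3)/2 + 3*sin(1 + pi/3)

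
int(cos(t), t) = sin(t) + C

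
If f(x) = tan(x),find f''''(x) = 24*tan(x)^5 + 40*tan(x)^3 + 16*tan(x)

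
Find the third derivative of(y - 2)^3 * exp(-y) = (-y^3 + 15*y^2 - 66*y + 86)*exp(-y)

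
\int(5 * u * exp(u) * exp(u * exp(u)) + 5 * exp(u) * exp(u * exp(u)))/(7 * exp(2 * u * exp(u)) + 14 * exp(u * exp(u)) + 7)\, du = 5*exp(u*exp(u))/(7*(exp(u*exp(u)) + 1)) + C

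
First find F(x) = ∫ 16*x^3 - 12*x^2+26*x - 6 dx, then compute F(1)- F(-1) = -20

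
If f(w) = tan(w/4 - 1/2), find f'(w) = tan(w/4 - 1/2)^2/4 + 1/4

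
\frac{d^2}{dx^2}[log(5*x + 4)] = -25/(25*x^2 + 40*x + 16)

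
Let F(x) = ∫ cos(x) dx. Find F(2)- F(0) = sin(2)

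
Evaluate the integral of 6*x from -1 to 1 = 0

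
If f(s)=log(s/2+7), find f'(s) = 1/(s + 14)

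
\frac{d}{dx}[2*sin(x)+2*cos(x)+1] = -2*sin(x) + 2*cos(x)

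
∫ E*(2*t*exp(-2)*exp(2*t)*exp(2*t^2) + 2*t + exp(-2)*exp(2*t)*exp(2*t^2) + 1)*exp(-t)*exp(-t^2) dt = 2*sinh(t^2 + t - 1) + C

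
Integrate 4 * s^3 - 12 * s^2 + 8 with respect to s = s^4 - 4*s^3 + 8*s + C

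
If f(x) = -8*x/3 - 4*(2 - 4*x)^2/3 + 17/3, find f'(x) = 56/3 - 128*x/3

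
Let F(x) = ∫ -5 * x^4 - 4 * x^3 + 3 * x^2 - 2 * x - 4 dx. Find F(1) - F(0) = -6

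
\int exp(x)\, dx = exp(x) + C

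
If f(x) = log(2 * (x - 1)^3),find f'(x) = 3/(x - 1)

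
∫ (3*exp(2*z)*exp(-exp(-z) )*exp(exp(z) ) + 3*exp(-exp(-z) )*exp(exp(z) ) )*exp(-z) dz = 3*exp(2*sinh(z)) + C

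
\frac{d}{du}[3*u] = 3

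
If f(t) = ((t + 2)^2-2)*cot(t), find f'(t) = -t^2/sin(t)^2 + 2*t/tan(t) - 4*t/sin(t)^2 + 4/tan(t) - 2/sin(t)^2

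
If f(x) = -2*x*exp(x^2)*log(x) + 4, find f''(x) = (-8*x^4*exp(x^2)*log(x) - 12*x^2*exp(x^2)*log(x) - 8*x^2*exp(x^2) - 2*exp(x^2))/x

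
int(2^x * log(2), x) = 2^x + C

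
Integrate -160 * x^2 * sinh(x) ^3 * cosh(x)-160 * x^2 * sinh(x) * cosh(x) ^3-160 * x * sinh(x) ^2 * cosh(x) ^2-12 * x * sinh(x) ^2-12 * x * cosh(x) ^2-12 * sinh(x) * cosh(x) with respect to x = -4*x*(10*x*sinh(2*x) + 3)*sinh(x)*cosh(x) + C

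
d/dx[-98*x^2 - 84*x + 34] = -196*x - 84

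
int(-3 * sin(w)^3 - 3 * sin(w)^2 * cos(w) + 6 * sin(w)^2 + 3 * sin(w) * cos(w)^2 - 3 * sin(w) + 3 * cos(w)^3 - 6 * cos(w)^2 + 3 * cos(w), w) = (sqrt(2)*sin(w + pi/4) - 1)^3 + C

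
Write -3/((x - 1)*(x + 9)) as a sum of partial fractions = 3/(10*(x + 9)) - 3/(10*(x - 1))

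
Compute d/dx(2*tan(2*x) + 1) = 4/cos(2*x)^2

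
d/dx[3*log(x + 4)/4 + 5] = 3/(4*x + 16)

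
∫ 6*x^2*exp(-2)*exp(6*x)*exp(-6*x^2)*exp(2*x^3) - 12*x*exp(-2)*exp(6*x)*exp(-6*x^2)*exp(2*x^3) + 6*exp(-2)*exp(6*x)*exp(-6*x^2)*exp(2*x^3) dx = exp(2*(x - 1)^3) + C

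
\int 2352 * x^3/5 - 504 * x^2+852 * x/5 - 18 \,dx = 588*x^4/5 - 168*x^3 + 426*x^2/5 - 18*x + C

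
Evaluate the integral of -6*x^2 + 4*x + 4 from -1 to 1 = 4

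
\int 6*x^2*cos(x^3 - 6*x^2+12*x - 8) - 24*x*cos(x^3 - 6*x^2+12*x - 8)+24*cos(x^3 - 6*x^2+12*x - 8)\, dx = 2*sin((x - 2)^3) + C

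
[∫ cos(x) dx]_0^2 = sin(2)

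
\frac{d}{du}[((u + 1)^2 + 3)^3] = 6*u^5 + 30*u^4 + 96*u^3 + 168*u^2 + 192*u + 96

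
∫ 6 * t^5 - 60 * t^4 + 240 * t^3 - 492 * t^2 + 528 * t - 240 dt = t^6 - 12*t^5 + 60*t^4 - 164*t^3 + 264*t^2 - 240*t + C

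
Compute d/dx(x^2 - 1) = 2*x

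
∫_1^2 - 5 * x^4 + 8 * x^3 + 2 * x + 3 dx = 5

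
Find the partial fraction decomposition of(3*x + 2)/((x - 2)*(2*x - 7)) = 25/(3*(2*x - 7)) - 8/(3*(x - 2))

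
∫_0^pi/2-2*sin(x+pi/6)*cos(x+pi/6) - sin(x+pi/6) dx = -1 - sqrt(3)/2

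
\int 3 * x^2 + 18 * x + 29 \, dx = x^3 + 9*x^2 + 29*x + C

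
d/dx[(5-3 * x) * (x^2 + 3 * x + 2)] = -9*x^2 - 8*x + 9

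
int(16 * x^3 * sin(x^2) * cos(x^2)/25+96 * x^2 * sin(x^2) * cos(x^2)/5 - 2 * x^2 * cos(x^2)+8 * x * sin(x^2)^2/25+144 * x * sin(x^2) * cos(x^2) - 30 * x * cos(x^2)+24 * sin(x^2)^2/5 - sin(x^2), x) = (x + 15)*(4*(x + 15)*sin(x^2) - 25)*sin(x^2)/25 + C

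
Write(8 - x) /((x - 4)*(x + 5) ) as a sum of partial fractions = -13/(9*(x + 5)) + 4/(9*(x - 4))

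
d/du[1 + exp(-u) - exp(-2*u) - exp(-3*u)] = (-exp(2*u) + 2*exp(u) + 3)*exp(-3*u)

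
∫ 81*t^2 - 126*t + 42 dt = 27*t^3 - 63*t^2 + 42*t + C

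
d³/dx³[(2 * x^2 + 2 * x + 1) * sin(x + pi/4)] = -2*x^2*cos(x + pi/4) - 12*x*sin(x + pi/4) - 2*x*cos(x + pi/4) - 6*sin(x + pi/4) + 11*cos(x + pi/4)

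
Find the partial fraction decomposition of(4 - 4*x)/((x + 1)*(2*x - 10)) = -2/(3*(x + 1)) - 4/(3*(x - 5))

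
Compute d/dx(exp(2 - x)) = -exp(2 - x)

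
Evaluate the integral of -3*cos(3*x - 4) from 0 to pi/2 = cos(4) - sin(4)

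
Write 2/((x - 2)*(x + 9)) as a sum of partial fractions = -2/(11*(x + 9)) + 2/(11*(x - 2))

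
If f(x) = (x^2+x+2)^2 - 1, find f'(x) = 4*x^3 + 6*x^2 + 10*x + 4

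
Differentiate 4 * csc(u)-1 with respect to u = -4*cot(u)*csc(u)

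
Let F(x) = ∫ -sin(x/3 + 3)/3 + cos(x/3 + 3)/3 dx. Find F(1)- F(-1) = cos(10/3) - sin(8/3) + sin(10/3) - cos(8/3)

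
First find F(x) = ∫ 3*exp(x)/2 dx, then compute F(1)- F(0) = -3/2 + 3*E/2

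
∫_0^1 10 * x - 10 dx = -5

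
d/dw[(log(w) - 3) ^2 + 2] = (2*log(w) - 6)/w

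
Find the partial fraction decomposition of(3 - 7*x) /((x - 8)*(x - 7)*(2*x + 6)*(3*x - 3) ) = -1/(110*(x + 3)) - 1/(252*(x - 1)) + 23/(180*(x - 7)) - 53/(462*(x - 8))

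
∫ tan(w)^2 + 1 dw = tan(w) + C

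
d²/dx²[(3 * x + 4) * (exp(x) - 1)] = 3*x*exp(x) + 10*exp(x)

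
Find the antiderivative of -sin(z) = cos(z) + C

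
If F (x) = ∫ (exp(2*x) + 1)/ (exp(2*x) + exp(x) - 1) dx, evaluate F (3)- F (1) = -log(-exp(-1) + 1 + E) + log(-exp(-3) + 1 + exp(3))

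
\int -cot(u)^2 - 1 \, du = cot(u) + C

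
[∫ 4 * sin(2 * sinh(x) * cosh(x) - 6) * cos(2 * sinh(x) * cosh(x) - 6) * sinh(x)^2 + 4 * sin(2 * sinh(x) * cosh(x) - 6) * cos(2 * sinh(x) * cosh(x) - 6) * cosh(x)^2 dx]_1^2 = -sin(-2*sinh(1)*cosh(1) + 6)^2 + sin(-2*sinh(2)*cosh(2) + 6)^2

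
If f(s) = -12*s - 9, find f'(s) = -12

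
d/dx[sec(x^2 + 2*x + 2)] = 2*x*tan(x^2 + 2*x + 2)*sec(x^2 + 2*x + 2) + 2*tan(x^2 + 2*x + 2)*sec(x^2 + 2*x + 2)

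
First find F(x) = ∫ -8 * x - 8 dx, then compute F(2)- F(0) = -32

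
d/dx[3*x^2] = 6*x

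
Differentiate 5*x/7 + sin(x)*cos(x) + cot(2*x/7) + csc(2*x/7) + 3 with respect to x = -sin(x)^2 + cos(x)^2 - 2*cot(2*x/7)^2/7 - 2*cot(2*x/7)*csc(2*x/7)/7 + 3/7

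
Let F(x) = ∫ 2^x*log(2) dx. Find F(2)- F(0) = 3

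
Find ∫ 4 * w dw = 2*w^2 + C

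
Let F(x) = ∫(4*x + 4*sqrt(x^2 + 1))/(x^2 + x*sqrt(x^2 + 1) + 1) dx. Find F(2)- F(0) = 4*log(2 + sqrt(5))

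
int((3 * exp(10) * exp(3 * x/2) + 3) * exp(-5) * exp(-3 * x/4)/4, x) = 2*sinh(3*x/4 + 5) + C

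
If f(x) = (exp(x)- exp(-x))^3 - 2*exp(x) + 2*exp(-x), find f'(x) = (3*exp(6*x) - 5*exp(4*x) - 5*exp(2*x) + 3)*exp(-3*x)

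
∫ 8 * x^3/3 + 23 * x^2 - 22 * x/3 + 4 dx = 2*x^4/3 + 23*x^3/3 - 11*x^2/3 + 4*x + C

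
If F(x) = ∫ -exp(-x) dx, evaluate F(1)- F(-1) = -E + exp(-1)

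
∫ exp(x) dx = exp(x) + C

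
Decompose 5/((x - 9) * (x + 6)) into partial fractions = -1/(3*(x + 6)) + 1/(3*(x - 9))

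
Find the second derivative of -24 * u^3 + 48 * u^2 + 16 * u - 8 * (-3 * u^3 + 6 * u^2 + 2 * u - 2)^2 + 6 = -2160*u^4 + 5760*u^3 - 2304*u^2 - 1872*u + 416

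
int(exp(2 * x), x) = exp(2*x)/2 + C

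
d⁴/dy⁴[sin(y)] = sin(y)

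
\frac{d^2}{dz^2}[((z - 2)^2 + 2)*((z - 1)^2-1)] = 12*z^2 - 36*z + 28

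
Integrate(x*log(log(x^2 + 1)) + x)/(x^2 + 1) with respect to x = log(x^2 + 1)*log(log(x^2 + 1))/2 + C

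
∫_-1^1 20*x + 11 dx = 22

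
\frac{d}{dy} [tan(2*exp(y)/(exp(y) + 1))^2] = 4*exp(y)*sin(2*exp(y)/(exp(y) + 1))/((exp(2*y) + 2*exp(y) + 1)*cos(2*exp(y)/(exp(y) + 1))^3)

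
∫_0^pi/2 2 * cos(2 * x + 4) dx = -2*sin(4)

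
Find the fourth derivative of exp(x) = exp(x)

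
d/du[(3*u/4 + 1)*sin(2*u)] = 3*u*cos(2*u)/2 + 3*sin(2*u)/4 + 2*cos(2*u)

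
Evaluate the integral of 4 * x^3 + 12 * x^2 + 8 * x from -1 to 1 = 8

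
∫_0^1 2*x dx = 1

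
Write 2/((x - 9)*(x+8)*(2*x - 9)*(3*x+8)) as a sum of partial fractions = 27/(12040*(3*x + 8)) - 16/(9675*(2*x - 9)) - 1/(3400*(x + 8)) + 2/(5355*(x - 9))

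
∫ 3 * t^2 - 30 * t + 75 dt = t^3 - 15*t^2 + 75*t + C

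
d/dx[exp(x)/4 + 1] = exp(x)/4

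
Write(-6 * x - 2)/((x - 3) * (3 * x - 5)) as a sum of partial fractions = 9/(3*x - 5) - 5/(x - 3)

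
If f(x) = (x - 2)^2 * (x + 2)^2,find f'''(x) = 24*x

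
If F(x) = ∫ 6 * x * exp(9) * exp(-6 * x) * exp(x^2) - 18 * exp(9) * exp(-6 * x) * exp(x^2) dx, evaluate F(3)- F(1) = 3 - 3*exp(4)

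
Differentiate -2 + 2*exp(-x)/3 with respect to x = -2*exp(-x)/3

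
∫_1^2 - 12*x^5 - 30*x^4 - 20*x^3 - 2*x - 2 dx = -392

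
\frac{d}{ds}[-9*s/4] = -9/4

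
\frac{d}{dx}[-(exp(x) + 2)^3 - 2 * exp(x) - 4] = -3*exp(3*x) - 12*exp(2*x) - 14*exp(x)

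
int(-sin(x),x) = cos(x) + C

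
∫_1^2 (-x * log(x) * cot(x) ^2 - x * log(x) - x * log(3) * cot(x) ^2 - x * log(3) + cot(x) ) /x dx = log(6)*cot(2) - log(3)*cot(1)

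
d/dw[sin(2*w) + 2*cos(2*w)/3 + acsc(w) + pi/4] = (-4*w^2*sqrt(1 - 1/w^2)*sin(2*w) + 6*w^2*sqrt(1 - 1/w^2)*cos(2*w) - 3)/(3*w^2*sqrt(1 - 1/w^2))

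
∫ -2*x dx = -x^2 + C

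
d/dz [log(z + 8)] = 1/(z + 8)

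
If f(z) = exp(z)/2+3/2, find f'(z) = exp(z)/2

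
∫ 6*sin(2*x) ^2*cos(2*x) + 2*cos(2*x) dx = sin(2*x)^3 + sin(2*x) + C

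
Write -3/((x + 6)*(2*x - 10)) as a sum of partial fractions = 3/(22*(x + 6)) - 3/(22*(x - 5))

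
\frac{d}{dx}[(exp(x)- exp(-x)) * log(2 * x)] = (x*exp(2*x)*log(x) + x*exp(2*x)*log(2) + x*log(x) + x*log(2) + exp(2*x) - 1)*exp(-x)/x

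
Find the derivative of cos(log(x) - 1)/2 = -sin(log(x) - 1)/(2*x)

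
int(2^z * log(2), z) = 2^z + C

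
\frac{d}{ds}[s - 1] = 1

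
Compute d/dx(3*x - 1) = 3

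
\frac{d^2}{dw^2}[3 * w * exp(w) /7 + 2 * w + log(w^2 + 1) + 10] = (3*w^5*exp(w) + 6*w^4*exp(w) + 6*w^3*exp(w) + 12*w^2*exp(w) - 14*w^2 + 3*w*exp(w) + 6*exp(w) + 14)/(7*w^4 + 14*w^2 + 7)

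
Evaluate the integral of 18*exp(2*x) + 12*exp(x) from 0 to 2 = -25 + (2 + 3*exp(2))^2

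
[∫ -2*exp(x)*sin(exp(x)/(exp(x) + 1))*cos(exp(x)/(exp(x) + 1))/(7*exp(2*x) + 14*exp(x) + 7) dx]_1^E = cos(2*exp(E)/(1 + exp(E)))/14 - cos(2*E/(1 + E))/14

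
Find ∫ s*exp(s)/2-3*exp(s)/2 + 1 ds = (s - 4)*(exp(s) + 2)/2 + C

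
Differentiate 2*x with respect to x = 2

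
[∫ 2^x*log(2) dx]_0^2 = 3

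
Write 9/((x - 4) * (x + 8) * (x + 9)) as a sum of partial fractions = 9/(13*(x + 9)) - 3/(4*(x + 8)) + 3/(52*(x - 4))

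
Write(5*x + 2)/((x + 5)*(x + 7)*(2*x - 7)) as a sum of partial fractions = 26/(119*(2*x - 7)) - 11/(14*(x + 7)) + 23/(34*(x + 5))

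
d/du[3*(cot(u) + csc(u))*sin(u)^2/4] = 3*cos(u)/4 + 3*cos(2*u)/4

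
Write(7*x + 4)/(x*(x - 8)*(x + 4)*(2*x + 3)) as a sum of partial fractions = -52/(285*(2*x + 3)) + 1/(10*(x + 4)) + 5/(152*(x - 8)) - 1/(24*x)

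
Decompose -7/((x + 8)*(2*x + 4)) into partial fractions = 7/(12*(x + 8)) - 7/(12*(x + 2))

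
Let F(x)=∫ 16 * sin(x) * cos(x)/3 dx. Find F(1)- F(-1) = 0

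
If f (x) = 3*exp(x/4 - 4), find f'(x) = 3*exp(x/4 - 4)/4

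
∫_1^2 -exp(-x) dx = -exp(-1) + exp(-2)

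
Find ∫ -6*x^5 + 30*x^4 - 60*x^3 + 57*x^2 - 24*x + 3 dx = -x^6 + 6*x^5 - 15*x^4 + 19*x^3 - 12*x^2 + 3*x + C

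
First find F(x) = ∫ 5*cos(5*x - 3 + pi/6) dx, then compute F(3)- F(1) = -sin(pi/6 + 2) + sin(pi/6 + 12)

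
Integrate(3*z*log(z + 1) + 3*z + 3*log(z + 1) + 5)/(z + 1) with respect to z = (3*z + 5)*log(z + 1) + C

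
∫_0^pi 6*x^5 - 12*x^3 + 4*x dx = (-2*pi + pi^3)*(-pi + pi^3)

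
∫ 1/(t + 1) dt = log(-4*t - 4) + C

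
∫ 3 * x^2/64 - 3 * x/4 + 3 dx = x^3/64 - 3*x^2/8 + 3*x + C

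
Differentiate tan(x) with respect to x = cos(x)^(-2)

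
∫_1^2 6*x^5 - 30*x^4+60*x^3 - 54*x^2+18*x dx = 3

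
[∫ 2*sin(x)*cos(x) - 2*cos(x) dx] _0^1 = -1 + (1 - sin(1))^2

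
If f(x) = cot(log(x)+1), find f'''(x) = (-6*cot(log(x) + 1)^4 - 6*cot(log(x) + 1)^3 - 10*cot(log(x) + 1)^2 - 6*cot(log(x) + 1) - 4)/x^3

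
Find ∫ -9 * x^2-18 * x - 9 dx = -3*x^3 - 9*x^2 - 9*x + C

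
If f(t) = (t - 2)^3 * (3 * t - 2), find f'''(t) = 72*t - 120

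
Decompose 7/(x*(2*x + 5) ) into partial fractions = -14/(5*(2*x + 5)) + 7/(5*x)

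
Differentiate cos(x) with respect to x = -sin(x)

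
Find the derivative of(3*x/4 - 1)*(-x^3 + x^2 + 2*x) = -3*x^3 + 21*x^2/4 + x - 2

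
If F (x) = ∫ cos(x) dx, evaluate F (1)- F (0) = sin(1)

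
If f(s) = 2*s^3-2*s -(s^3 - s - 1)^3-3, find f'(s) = -9*s^8 + 21*s^6 + 18*s^5 - 15*s^4 - 24*s^3 + 6*s + 1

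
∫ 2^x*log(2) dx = 2^x + C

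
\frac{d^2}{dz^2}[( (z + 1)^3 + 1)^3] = 72*z^7 + 504*z^6 + 1512*z^5 + 2610*z^4 + 2880*z^3 + 2052*z^2 + 882*z + 180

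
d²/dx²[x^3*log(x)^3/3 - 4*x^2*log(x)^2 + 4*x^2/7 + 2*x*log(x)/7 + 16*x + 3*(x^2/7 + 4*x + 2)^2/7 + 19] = (36*x^3 + 686*x^2*log(x)^3 + 1715*x^2*log(x)^2 + 686*x^2*log(x) + 1008*x^2 - 2744*x*log(x)^2 - 8232*x*log(x) + 2520*x + 98)/(343*x)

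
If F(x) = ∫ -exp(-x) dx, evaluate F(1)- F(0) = -1 + exp(-1)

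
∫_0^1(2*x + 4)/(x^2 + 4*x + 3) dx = -log(3) + log(8)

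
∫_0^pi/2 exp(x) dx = -1 + exp(pi/2)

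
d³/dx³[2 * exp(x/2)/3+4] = exp(x/2)/12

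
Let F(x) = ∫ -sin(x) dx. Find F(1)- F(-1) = 0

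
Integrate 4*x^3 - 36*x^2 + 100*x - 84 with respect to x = x^4 - 12*x^3 + 50*x^2 - 84*x + C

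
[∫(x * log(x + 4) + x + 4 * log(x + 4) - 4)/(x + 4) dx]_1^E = (-4 + E)*log(E + 4) + 3*log(5)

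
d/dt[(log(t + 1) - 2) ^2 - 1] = (2*log(t + 1) - 4)/(t + 1)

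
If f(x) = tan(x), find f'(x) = cos(x)^(-2)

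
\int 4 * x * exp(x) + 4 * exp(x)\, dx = 4*x*exp(x) + C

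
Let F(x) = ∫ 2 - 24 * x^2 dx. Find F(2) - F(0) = -60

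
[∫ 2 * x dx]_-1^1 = 0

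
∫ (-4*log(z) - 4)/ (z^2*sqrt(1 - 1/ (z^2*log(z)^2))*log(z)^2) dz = 4*acsc(z*log(z)) + C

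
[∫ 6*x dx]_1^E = -3 + 3*exp(2)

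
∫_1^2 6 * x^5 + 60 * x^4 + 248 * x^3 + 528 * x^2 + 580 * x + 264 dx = 3731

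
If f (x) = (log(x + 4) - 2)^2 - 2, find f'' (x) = (6 - 2*log(x + 4))/(x^2 + 8*x + 16)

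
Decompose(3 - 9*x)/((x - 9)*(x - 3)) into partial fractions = 4/(x - 3) - 13/(x - 9)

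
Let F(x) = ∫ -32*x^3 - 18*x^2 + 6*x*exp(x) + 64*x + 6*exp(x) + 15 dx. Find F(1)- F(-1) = 6*exp(-1) + 6*E + 18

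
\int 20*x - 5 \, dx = 10*x^2 - 5*x + C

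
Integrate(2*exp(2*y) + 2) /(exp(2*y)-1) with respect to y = 2*log(2*sinh(y)) + C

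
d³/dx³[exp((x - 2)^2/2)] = x^3*exp(x^2/2 - 2*x + 2) - 6*x^2*exp(x^2/2 - 2*x + 2) + 15*x*exp(x^2/2 - 2*x + 2) - 14*exp(x^2/2 - 2*x + 2)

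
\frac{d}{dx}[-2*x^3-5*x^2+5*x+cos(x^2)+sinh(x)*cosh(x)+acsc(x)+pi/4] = -(6*x^4*sqrt(1 - 1/x^2) + 2*x^3*sqrt(1 - 1/x^2)*sin(x^2) + 10*x^3*sqrt(1 - 1/x^2) - 2*x^2*sqrt(1 - 1/x^2)*sinh(x)^2 - 6*x^2*sqrt(1 - 1/x^2) + 1)/(x^2*sqrt(1 - 1/x^2))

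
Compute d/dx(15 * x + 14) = 15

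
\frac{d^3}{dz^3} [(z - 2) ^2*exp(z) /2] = z^2*exp(z)/2 + z*exp(z) - exp(z)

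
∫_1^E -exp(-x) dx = -exp(-1) + exp(-E)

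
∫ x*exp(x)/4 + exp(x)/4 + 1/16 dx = x*(4*exp(x) + 1)/16 + C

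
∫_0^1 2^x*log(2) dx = 1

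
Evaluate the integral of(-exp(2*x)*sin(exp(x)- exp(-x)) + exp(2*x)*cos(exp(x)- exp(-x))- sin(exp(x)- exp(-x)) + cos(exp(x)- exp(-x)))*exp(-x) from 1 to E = cos(-exp(E) + exp(-E)) - sin(E - exp(-1)) - sin(-exp(E) + exp(-E)) - cos(E - exp(-1))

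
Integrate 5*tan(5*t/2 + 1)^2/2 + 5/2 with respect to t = tan(5*t/2 + 1) + C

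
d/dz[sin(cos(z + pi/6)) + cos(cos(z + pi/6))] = -sqrt(2)*sin(z + pi/6)*cos(-sin(z)/2 + sqrt(3)*cos(z)/2 + pi/4)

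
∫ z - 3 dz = z^2/2 - 3*z + C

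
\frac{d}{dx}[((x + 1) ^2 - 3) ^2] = 4*x^3 + 12*x^2 - 8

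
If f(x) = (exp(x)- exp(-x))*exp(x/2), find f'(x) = (3*exp(5*x/2) + exp(x/2))*exp(-x)/2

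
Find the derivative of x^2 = 2*x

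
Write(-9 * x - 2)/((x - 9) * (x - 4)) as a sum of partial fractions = 38/(5*(x - 4)) - 83/(5*(x - 9))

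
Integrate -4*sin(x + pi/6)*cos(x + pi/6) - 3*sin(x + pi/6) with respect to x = (2*cos(x + pi/6) + 3)*cos(x + pi/6) + C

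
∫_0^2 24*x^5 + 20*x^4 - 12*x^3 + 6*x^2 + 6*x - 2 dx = 360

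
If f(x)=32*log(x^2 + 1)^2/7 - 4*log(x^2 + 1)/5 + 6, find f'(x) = (640*x*log(x^2 + 1) - 56*x)/(35*x^2 + 35)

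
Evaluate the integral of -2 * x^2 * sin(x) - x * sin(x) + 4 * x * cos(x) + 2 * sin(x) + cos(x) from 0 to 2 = 8*cos(2) + 2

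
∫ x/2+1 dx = x^2/4 + x + C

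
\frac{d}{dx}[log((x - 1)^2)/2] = 1/(x - 1)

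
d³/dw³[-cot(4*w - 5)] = 384*cot(4*w - 5)^4 + 512*cot(4*w - 5)^2 + 128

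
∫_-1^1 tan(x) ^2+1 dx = 2*tan(1)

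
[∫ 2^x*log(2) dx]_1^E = -2 + 2^E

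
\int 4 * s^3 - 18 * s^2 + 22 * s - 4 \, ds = s^4 - 6*s^3 + 11*s^2 - 4*s + C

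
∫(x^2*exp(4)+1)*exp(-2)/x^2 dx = x*exp(2) - exp(-2)/x + C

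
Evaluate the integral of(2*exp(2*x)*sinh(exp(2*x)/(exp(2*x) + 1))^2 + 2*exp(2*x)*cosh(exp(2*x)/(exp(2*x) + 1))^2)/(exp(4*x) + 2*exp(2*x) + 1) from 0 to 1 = -sinh(1)/2 + sinh(2*exp(2)/(1 + exp(2)))/2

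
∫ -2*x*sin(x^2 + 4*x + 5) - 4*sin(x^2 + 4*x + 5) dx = cos((x + 2)^2 + 1) + C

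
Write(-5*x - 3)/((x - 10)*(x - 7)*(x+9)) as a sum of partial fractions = 21/(152*(x + 9)) + 19/(24*(x - 7)) - 53/(57*(x - 10))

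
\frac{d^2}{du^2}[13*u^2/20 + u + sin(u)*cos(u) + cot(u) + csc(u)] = -4*sin(u)*cos(u) + 13/10 - 1/sin(u) + 2*cos(u)/sin(u)^3 + 2/sin(u)^3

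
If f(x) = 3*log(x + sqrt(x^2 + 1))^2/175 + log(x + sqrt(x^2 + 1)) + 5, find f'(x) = (6*x*log(x + sqrt(x^2 + 1)) + 175*x + 6*sqrt(x^2 + 1)*log(x + sqrt(x^2 + 1)) + 175*sqrt(x^2 + 1))/(175*x^2 + 175*x*sqrt(x^2 + 1) + 175)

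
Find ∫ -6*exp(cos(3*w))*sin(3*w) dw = 2*exp(cos(3*w)) + C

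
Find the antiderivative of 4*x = 2*x^2 + C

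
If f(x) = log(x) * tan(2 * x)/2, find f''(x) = (8*x^2*log(x)*sin(2*x)/cos(2*x)^3 + 4*x/cos(2*x)^2 - tan(2*x))/(2*x^2)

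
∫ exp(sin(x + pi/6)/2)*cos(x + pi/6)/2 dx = exp(sin(x + pi/6)/2) + C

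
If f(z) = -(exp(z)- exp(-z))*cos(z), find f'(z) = -sqrt(2)*(exp(2*z)*cos(z + pi/4) + sin(z + pi/4))*exp(-z)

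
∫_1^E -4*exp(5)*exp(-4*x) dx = -E + exp(5 - 4*E)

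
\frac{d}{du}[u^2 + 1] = 2*u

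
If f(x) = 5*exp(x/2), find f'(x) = 5*exp(x/2)/2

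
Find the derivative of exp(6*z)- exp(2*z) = 6*exp(6*z) - 2*exp(2*z)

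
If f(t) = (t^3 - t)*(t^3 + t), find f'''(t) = 120*t^3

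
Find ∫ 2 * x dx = x^2 + C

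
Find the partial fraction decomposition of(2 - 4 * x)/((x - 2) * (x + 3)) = -14/(5*(x + 3)) - 6/(5*(x - 2))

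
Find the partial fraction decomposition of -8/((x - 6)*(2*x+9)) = 16/(21*(2*x + 9)) - 8/(21*(x - 6))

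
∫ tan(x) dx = log(sec(x)) + C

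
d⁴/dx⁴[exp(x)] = exp(x)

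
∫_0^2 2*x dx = 4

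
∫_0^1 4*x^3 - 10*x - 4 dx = -8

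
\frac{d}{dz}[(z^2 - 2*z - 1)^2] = 4*z^3 - 12*z^2 + 4*z + 4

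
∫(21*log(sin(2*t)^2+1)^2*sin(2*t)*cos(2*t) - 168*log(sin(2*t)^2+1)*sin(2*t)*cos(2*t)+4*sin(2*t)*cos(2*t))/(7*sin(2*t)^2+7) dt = (7*log(sin(2*t)^2 + 1)^2 - 84*log(sin(2*t)^2 + 1) + 4)*log(sin(2*t)^2 + 1)/28 + C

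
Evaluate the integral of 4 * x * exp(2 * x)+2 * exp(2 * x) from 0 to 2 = 4*exp(4)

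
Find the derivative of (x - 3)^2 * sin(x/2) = x^2*cos(x/2)/2 + 2*x*sin(x/2) - 3*x*cos(x/2) - 6*sin(x/2) + 9*cos(x/2)/2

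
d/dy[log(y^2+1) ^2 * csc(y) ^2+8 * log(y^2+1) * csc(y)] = 2*(-y^2*log(y^2 + 1)^2*cos(y)/sin(y)^2 - 4*y^2*log(y^2 + 1)*cos(y)/sin(y) + 2*y*log(y^2 + 1)/sin(y) + 8*y - log(y^2 + 1)^2*cos(y)/sin(y)^2 - 4*log(y^2 + 1)*cos(y)/sin(y))/((y^2 + 1)*sin(y))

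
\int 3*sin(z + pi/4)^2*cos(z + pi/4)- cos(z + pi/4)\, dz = (sin(2*z) - 1)*sin(z + pi/4)/2 + C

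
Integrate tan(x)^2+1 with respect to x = tan(x) + C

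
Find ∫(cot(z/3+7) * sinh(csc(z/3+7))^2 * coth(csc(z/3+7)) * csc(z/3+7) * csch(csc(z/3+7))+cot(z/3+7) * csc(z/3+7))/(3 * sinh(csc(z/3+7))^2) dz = coth(csc(z/3 + 7)) + csch(csc(z/3 + 7)) + C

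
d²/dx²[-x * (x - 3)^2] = 12 - 6*x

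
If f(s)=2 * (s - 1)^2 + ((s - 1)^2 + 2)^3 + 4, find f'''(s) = 120*s^3 - 360*s^2 + 504*s - 264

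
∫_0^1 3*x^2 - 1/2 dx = 1/2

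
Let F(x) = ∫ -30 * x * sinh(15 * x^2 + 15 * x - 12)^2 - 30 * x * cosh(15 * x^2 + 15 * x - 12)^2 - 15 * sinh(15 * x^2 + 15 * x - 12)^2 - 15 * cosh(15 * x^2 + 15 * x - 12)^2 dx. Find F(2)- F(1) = -sinh(156)/2 + sinh(36)/2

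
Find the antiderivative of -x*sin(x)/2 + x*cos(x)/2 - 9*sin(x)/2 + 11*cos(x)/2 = sqrt(2)*(x + 10)*sin(x + pi/4)/2 + C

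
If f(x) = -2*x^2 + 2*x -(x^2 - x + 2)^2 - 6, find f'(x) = -4*x^3 + 6*x^2 - 14*x + 6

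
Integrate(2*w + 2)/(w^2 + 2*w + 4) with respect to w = log((w + 1)^2 + 3) + C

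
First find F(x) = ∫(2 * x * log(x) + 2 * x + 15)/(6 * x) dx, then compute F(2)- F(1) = 19*log(2)/6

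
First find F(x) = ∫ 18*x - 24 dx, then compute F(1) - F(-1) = -48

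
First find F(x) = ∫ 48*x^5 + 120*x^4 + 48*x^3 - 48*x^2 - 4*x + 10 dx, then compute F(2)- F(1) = 1320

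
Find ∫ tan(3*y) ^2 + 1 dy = tan(3*y)/3 + C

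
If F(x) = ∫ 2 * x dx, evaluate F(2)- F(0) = 4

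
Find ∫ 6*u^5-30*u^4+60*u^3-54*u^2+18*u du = u^6 - 6*u^5 + 15*u^4 - 18*u^3 + 9*u^2 + C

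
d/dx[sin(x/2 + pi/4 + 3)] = cos(x/2 + pi/4 + 3)/2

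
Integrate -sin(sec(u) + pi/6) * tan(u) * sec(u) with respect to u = cos(sec(u) + pi/6) + C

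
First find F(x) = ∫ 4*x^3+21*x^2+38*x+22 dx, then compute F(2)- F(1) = 143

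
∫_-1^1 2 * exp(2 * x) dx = -exp(-2) + exp(2)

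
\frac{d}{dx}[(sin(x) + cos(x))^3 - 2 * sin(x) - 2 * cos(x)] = sqrt(2)*(3*sin(3*x + pi/4) - cos(x + pi/4))/2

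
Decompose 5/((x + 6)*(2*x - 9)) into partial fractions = 10/(21*(2*x - 9)) - 5/(21*(x + 6))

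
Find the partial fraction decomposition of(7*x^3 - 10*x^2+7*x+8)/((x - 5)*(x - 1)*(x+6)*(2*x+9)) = -6911/(627*(2*x + 9)) + 1906/(231*(x + 6)) - 3/(77*(x - 1)) + 167/(209*(x - 5))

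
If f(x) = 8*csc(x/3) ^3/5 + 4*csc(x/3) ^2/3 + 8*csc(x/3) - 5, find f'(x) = 8*(-10*sin(2*x/3) - 51*cos(x/3) + 15*cos(x))/(45*(1 - cos(2*x/3))^2)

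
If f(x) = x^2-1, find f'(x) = 2*x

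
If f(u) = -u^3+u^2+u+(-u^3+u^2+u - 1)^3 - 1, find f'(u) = -9*u^8 + 24*u^7 - 48*u^5 + 30*u^4 + 24*u^3 - 27*u^2 + 2*u + 4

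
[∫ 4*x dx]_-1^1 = 0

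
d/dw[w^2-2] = 2*w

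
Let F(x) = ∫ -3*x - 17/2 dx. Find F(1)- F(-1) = -17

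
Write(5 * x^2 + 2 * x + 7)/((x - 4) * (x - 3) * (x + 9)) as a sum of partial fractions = 197/(78*(x + 9)) - 29/(6*(x - 3)) + 95/(13*(x - 4))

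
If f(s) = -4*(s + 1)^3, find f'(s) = -12*s^2 - 24*s - 12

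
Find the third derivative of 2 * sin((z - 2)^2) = -16*z^3*cos(z^2 - 4*z + 4) + 96*z^2*cos(z^2 - 4*z + 4) - 24*z*sin(z^2 - 4*z + 4) - 192*z*cos(z^2 - 4*z + 4) + 48*sin(z^2 - 4*z + 4) + 128*cos(z^2 - 4*z + 4)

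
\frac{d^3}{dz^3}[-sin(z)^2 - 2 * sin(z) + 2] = 2*(4*sin(z) + 1)*cos(z)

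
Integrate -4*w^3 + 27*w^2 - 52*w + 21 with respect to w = -w^4 + 9*w^3 - 26*w^2 + 21*w + C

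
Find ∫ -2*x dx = -x^2 + C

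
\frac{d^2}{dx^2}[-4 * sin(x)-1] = 4*sin(x)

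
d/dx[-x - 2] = -1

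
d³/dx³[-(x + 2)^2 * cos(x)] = -x^2*sin(x) - 4*x*sin(x) + 6*x*cos(x) + 2*sin(x) + 12*cos(x)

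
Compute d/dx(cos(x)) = -sin(x)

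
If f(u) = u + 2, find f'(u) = 1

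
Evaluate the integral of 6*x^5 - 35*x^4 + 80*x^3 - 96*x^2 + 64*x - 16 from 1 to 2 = 2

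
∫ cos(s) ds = sin(s) + C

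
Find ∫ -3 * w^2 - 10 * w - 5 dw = -w^3 - 5*w^2 - 5*w + C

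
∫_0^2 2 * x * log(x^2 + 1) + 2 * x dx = 5*log(5)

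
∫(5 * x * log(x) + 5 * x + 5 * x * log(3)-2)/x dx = (5*x - 2)*log(3*x) + C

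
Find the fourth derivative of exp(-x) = exp(-x)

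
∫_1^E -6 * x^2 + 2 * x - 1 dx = -E*(-E + 1 + 2*exp(2)) + 2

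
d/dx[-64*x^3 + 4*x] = 4 - 192*x^2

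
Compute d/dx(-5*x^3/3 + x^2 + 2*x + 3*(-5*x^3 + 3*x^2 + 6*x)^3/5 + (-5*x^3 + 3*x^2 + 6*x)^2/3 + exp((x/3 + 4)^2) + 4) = -675*x^8 + 1080*x^7 + 1323*x^6 - 8984*x^5/5 - 1184*x^4 + 3548*x^3/5 + 2099*x^2/5 + 2*x*exp(x^2/9 + 8*x/3 + 16)/9 + 26*x + 8*exp(x^2/9 + 8*x/3 + 16)/3 + 2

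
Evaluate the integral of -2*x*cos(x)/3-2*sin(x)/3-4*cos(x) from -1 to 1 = -8*sin(1)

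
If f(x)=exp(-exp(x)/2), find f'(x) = -exp(x - exp(x)/2)/2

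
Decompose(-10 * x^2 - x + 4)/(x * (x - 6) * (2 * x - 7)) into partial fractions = 488/(35*(2*x - 7)) - 181/(15*(x - 6)) + 2/(21*x)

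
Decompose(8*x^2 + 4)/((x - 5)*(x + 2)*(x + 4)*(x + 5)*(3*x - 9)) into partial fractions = 17/(60*(x + 5)) - 22/(63*(x + 4)) + 2/(35*(x + 2)) - 19/(420*(x - 3)) + 17/(315*(x - 5))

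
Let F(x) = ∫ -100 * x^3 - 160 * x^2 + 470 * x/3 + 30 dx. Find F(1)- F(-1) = -140/3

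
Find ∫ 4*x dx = 2*x^2 + C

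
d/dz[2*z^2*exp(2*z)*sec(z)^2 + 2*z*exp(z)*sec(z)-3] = 2*(2*z^2*exp(z)*sin(z)/cos(z)^2 + 2*z^2*exp(z)/cos(z) + 2*z*exp(z)/cos(z) + z*sin(z)/cos(z) + z + 1)*exp(z)/cos(z)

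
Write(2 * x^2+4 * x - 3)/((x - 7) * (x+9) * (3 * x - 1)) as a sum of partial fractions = 13/(560*(3*x - 1)) + 123/(448*(x + 9)) + 123/(320*(x - 7))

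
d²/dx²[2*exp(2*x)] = 8*exp(2*x)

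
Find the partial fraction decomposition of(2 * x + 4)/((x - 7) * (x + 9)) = 7/(8*(x + 9)) + 9/(8*(x - 7))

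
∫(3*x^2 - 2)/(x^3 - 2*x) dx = log(2*x^3 - 4*x) + C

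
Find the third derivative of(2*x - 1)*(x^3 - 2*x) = 48*x - 6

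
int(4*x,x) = 2*x^2 + C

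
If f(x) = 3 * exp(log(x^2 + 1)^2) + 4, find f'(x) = 12*x*exp(log(x^2 + 1)^2)*log(x^2 + 1)/(x^2 + 1)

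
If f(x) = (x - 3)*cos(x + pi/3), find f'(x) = -x*sin(x + pi/3) + 3*sin(x + pi/3) + cos(x + pi/3)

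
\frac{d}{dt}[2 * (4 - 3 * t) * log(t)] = (-6*t*log(t) - 6*t + 8)/t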